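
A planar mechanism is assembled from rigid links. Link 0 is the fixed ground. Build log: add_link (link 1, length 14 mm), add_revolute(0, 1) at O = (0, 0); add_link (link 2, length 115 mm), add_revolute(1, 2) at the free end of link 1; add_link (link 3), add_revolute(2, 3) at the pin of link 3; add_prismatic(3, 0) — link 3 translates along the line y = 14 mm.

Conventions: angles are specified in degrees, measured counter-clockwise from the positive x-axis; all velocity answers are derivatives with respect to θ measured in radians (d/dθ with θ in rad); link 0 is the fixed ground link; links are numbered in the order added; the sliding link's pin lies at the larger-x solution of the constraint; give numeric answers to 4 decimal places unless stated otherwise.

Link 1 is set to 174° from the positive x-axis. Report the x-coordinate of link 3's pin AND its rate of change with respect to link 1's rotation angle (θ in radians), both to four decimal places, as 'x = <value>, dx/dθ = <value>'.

geometry: r = 14 mm, L = 115 mm, e = 14 mm
crank pin P = (r cos θ, r sin θ) = (-13.923307, 1.463398)
h = r sin θ − e = 1.463398 − 14 = -12.536602
x = r cos θ + √(L² − h²) = -13.923307 + 114.314626 = 100.391319
dx/dθ = −r sin θ − h·r cos θ/√(L² − h²) (θ in radians; h = -12.536602) = -2.990333

x = 100.3913, dx/dθ = -2.9903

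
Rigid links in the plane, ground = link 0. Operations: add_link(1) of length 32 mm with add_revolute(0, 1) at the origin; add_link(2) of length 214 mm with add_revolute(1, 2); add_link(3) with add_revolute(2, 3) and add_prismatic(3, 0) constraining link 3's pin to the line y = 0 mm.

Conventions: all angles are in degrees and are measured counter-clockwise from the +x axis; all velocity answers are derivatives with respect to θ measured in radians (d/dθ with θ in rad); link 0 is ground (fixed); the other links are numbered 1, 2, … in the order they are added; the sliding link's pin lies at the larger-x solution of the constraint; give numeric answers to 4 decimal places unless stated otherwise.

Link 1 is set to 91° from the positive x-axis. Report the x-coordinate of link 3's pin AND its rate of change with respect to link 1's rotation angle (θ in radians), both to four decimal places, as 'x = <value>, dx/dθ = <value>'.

geometry: r = 32 mm, L = 214 mm, e = 0 mm
crank pin P = (r cos θ, r sin θ) = (-0.558477, 31.995126)
h = r sin θ − e = 31.995126 − 0 = 31.995126
x = r cos θ + √(L² − h²) = -0.558477 + 211.594688 = 211.036211
dx/dθ = −r sin θ − h·r cos θ/√(L² − h²) (θ in radians; h = 31.995126) = -31.910679

x = 211.0362, dx/dθ = -31.9107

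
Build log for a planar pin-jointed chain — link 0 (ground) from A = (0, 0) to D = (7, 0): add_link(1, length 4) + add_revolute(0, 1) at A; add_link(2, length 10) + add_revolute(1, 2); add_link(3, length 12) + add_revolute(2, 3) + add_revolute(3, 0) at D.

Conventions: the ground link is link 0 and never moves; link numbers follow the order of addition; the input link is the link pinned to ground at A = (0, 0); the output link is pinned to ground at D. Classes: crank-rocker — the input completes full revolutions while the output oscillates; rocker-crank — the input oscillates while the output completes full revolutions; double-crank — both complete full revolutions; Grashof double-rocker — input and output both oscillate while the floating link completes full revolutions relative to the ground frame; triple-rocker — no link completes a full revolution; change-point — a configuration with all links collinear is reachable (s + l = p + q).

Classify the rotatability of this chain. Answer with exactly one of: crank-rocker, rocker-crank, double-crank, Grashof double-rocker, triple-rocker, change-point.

lengths: ground=7, input=4, coupler=10, output=12
sorted: s=4 (shortest), l=12 (longest), p+q=17
s + l = 16 vs p + q = 17
s + l < p + q (Grashof) with shortest = input link → crank-rocker

crank-rocker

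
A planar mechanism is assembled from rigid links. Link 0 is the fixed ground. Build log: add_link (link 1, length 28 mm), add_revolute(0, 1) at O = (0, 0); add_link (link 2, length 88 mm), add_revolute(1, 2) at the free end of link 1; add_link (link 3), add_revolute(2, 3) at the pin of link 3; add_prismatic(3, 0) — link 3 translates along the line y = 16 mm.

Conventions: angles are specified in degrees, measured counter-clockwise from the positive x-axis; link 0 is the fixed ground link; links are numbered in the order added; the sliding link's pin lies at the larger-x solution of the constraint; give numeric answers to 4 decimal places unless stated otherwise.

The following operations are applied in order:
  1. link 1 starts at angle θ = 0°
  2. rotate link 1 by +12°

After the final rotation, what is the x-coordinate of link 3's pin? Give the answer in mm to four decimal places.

geometry: r = 28 mm, L = 88 mm, e = 16 mm; θ starts at 0°
rotate link 1 by +12°: θ ← 0° +12° = 12°
crank pin P = (r cos θ, r sin θ) = (27.388133, 5.821527)
h = r sin θ − e = 5.821527 − 16 = -10.178473
x = r cos θ + √(L² − h²) = 27.388133 + 87.409374 = 114.797507

114.7975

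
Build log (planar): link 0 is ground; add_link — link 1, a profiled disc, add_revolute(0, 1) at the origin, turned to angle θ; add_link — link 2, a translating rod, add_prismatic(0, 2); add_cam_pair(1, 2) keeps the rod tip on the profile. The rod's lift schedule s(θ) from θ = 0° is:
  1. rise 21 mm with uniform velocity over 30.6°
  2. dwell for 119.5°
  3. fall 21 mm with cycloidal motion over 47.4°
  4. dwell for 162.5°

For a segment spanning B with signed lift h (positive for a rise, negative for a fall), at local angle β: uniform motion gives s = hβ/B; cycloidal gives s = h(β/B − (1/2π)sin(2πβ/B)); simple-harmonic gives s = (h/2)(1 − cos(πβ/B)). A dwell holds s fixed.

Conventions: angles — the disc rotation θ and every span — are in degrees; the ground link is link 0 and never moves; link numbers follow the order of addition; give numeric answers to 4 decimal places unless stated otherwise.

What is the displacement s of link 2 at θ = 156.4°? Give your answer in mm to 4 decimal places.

seg 1 [0°–30.6°] uniform, h=21: full span → s += 21 → s = 21.0000
seg 2 [30.6°–150.1°] dwell: s stays 21.0000
seg 3 [150.1°–197.5°] cycloidal, h=-21: θ=156.4° here. β=6.3, B=47.4. -21·(0.1329 − sin(2π·0.1329)/(2π)) = -0.3133 → s = 20.6867

20.6867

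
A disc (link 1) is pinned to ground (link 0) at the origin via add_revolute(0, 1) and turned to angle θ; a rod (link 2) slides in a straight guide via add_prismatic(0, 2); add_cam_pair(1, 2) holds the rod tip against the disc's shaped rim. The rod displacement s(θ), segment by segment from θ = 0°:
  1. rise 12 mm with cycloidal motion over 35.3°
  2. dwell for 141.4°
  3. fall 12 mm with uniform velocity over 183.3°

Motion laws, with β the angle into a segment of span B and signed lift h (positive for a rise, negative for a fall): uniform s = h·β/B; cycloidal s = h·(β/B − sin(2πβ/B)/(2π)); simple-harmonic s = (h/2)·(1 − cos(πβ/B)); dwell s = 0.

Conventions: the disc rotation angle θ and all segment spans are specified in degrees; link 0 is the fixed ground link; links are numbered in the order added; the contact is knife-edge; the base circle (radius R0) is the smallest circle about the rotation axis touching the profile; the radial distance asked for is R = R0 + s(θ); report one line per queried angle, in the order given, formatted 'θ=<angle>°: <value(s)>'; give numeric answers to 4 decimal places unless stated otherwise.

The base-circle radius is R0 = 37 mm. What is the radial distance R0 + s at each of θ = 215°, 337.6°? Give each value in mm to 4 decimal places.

segment 1 (0° to 35.3°, cycloidal, h = 12) is passed completely: s = 0.0000 + (12) = 12.0000
segment 2 (35.3° to 176.7°, dwell): s unchanged at 12.0000
θ = 215° falls in segment 3 (176.7° to 360°, uniform, h = -12): β = 215 − 176.7 = 38.3°, B = 183.3°; Δs = -12·38.3/183.3 = -2.5074; s = 12.0000 − 2.5074 = 9.4926
θ = 337.6° falls in segment 3 (176.7° to 360°, uniform, h = -12): β = 337.6 − 176.7 = 160.9°, B = 183.3°; Δs = -12·160.9/183.3 = -10.5336; s = 12.0000 − 10.5336 = 1.4664
θ=215°: R = R0 + s = 37 + 9.4926 = 46.4926
θ=337.6°: R = R0 + s = 37 + 1.4664 = 38.4664

θ=215°: 46.4926
θ=337.6°: 38.4664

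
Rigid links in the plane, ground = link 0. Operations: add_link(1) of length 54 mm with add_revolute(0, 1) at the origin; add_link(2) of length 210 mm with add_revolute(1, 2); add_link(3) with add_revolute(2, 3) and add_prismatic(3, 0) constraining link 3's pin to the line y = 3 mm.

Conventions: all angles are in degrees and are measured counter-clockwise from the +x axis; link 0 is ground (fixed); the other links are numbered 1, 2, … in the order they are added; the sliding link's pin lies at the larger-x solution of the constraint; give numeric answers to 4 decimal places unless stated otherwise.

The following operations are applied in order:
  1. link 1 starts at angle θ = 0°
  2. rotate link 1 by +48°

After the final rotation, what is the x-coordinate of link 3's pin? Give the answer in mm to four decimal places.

geometry: r = 54 mm, L = 210 mm, e = 3 mm; θ starts at 0°
rotate link 1 by +48°: θ ← 0° +48° = 48°
crank pin P = (r cos θ, r sin θ) = (36.133053, 40.129821)
h = r sin θ − e = 40.129821 − 3 = 37.129821
x = r cos θ + √(L² − h²) = 36.133053 + 206.691501 = 242.824553

242.8246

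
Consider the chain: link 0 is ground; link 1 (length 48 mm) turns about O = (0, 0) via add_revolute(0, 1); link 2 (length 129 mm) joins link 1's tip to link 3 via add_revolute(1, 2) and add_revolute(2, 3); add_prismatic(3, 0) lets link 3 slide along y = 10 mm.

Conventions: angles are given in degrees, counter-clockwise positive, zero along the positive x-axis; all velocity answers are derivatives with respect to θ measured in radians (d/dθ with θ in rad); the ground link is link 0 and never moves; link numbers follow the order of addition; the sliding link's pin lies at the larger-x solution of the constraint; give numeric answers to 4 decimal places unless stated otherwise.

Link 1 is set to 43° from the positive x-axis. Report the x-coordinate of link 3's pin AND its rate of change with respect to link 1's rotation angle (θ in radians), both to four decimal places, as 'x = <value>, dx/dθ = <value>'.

geometry: r = 48 mm, L = 129 mm, e = 10 mm
crank pin P = (r cos θ, r sin θ) = (35.104978, 32.735921)
h = r sin θ − e = 32.735921 − 10 = 22.735921
x = r cos θ + √(L² − h²) = 35.104978 + 126.980620 = 162.085598
dx/dθ = −r sin θ − h·r cos θ/√(L² − h²) (θ in radians; h = 22.735921) = -39.021479

x = 162.0856, dx/dθ = -39.0215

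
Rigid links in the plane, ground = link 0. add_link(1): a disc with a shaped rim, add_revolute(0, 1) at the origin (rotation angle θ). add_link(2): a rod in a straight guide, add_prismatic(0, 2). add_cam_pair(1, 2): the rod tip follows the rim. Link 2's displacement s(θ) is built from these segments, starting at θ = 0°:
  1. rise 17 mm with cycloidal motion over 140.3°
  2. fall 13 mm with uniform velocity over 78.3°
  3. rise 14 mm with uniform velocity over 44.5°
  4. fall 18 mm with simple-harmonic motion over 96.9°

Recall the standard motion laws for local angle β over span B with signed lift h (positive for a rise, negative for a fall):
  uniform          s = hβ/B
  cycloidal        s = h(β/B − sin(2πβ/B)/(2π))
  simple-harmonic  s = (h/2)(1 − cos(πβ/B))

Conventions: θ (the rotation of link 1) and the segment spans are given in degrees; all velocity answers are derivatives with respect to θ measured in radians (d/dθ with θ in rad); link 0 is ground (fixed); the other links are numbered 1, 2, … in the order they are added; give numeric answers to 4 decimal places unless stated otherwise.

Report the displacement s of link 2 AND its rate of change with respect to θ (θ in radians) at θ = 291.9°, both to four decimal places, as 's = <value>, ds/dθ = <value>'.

segment 1 (0° to 140.3°, cycloidal, h = 17) is passed completely: s = 0.0000 + (17) = 17.0000
segment 2 (140.3° to 218.6°, uniform, h = -13) is passed completely: s = 17.0000 + (-13) = 4.0000
segment 3 (218.6° to 263.1°, uniform, h = 14) is passed completely: s = 4.0000 + (14) = 18.0000
θ = 291.9° falls in segment 4 (263.1° to 360°, simple-harmonic, h = -18): β = 291.9 − 263.1 = 28.8°, B = 96.9°; Δs = -18/2·(1 − cos(π·0.2972)) = -3.6464; s = 18.0000 − 3.6464 = 14.3536
velocity in seg [263.1°–360°] (simple-harmonic), θ in radians: β = 28.8° = 0.5027 rad, B = 96.9° = 1.6912 rad; ds/dθ = (πh/(2B)) sin(πβ/B) = (π·(-18)/(2·1.6912)) sin(π·0.2972) = -13.438824 mm/rad

s = 14.3536, ds/dθ = -13.4388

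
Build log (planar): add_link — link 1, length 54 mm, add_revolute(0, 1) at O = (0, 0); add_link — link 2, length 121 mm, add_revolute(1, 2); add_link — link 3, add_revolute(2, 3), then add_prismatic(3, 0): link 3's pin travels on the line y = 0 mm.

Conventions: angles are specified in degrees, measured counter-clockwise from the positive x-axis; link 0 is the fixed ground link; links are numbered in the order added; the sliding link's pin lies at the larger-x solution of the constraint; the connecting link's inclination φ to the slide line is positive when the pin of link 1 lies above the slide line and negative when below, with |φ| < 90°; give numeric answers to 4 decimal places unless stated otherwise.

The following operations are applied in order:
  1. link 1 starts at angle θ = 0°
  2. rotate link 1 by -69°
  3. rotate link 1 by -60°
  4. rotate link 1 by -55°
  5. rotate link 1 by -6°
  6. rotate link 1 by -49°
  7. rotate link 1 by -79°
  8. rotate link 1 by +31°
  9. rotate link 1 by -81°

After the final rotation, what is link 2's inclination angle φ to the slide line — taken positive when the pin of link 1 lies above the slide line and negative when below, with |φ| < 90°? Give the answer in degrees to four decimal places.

geometry: r = 54 mm, L = 121 mm, e = 0 mm; θ starts at 0°
rotate link 1 by -69°: θ ← 0° -69° = -69°
rotate link 1 by -60°: θ ← -69° -60° = -129°
rotate link 1 by -55°: θ ← -129° -55° = -184°
rotate link 1 by -6°: θ ← -184° -6° = -190°
rotate link 1 by -49°: θ ← -190° -49° = -239°
rotate link 1 by -79°: θ ← -239° -79° = -318°
rotate link 1 by +31°: θ ← -318° +31° = -287°
rotate link 1 by -81°: θ ← -287° -81° = -368°
h = r sin θ − e = -7.515347 − 0 = -7.515347
sin φ = h / L = -7.515347 / 121 = -0.06211031
φ = arcsin(-0.06211031) = -3.560951°

-3.5610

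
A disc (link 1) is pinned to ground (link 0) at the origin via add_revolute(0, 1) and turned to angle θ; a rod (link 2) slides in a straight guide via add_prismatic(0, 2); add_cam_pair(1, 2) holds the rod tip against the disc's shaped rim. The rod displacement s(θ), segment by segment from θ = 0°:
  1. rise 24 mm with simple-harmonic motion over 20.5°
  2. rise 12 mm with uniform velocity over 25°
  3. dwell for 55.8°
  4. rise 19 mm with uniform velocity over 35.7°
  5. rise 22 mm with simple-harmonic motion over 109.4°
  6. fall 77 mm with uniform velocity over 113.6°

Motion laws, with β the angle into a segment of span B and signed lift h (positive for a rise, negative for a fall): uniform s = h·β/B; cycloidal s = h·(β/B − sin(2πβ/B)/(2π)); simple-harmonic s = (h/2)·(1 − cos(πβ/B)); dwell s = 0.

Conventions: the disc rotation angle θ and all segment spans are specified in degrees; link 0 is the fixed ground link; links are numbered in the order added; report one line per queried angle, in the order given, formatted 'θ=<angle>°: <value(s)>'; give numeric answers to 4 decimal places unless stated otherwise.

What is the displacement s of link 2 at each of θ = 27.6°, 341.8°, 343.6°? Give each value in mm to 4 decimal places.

segment 1 (0° to 20.5°, simple-harmonic, h = 24) is passed completely: s = 0.0000 + (24) = 24.0000
θ = 27.6° falls in segment 2 (20.5° to 45.5°, uniform, h = 12): β = 27.6 − 20.5 = 7.1°, B = 25°; Δs = 12·7.1/25 = 3.4080; s = 24.0000 + 3.4080 = 27.4080
segment 2 (20.5° to 45.5°, uniform, h = 12) is passed completely: s = 24.0000 + (12) = 36.0000
segment 3 (45.5° to 101.3°, dwell): s unchanged at 36.0000
segment 4 (101.3° to 137°, uniform, h = 19) is passed completely: s = 36.0000 + (19) = 55.0000
segment 5 (137° to 246.4°, simple-harmonic, h = 22) is passed completely: s = 55.0000 + (22) = 77.0000
θ = 341.8° falls in segment 6 (246.4° to 360°, uniform, h = -77): β = 341.8 − 246.4 = 95.4°, B = 113.6°; Δs = -77·95.4/113.6 = -64.6637; s = 77.0000 − 64.6637 = 12.3363
θ = 343.6° falls in segment 6 (246.4° to 360°, uniform, h = -77): β = 343.6 − 246.4 = 97.2°, B = 113.6°; Δs = -77·97.2/113.6 = -65.8838; s = 77.0000 − 65.8838 = 11.1162

θ=27.6°: 27.4080
θ=341.8°: 12.3363
θ=343.6°: 11.1162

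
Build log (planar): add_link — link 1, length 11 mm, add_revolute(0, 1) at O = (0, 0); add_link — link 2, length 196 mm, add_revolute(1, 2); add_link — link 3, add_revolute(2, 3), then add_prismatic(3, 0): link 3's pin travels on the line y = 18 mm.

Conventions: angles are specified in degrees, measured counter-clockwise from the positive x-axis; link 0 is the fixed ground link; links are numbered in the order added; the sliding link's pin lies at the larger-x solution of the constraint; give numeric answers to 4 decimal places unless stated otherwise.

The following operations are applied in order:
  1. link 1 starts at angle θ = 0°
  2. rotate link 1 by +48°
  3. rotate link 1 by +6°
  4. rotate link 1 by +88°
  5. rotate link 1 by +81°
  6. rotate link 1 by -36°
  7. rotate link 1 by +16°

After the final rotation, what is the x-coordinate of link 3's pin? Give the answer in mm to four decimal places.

geometry: r = 11 mm, L = 196 mm, e = 18 mm; θ starts at 0°
rotate link 1 by +48°: θ ← 0° +48° = 48°
rotate link 1 by +6°: θ ← 48° +6° = 54°
rotate link 1 by +88°: θ ← 54° +88° = 142°
rotate link 1 by +81°: θ ← 142° +81° = 223°
rotate link 1 by -36°: θ ← 223° -36° = 187°
rotate link 1 by +16°: θ ← 187° +16° = 203°
crank pin P = (r cos θ, r sin θ) = (-10.125553, -4.298042)
h = r sin θ − e = -4.298042 − 18 = -22.298042
x = r cos θ + √(L² − h²) = -10.125553 + 194.727495 = 184.601942

184.6019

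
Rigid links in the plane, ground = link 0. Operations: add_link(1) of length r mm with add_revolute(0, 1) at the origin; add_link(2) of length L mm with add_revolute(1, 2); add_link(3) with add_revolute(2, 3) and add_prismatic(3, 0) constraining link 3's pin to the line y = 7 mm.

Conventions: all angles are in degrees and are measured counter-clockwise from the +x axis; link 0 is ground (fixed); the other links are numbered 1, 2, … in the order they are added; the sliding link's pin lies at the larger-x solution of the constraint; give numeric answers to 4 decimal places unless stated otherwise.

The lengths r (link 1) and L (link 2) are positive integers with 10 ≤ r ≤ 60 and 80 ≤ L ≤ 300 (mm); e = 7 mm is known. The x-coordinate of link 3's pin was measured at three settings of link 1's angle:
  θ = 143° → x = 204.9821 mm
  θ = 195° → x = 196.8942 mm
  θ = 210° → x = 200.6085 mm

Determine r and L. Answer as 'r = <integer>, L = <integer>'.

constraint per measurement: (x − r cos θ)² + (r sin θ − e)² = L²
subtracting the θ₁ and θ₂ equations cancels the r² and L² terms:
r = (x₁² − x₂²) / (2[(x₁cos θ₁ + e sin θ₁) − (x₂cos θ₂ + e sin θ₂)]) = 49.9995 → r = 50
L² = (x₁ − r cos θ₁)² + (r sin θ₁ − e)² = 60515.9892 → L = 246.0000 → L = 246
check at θ₃=210°: x = 200.6085 (printed 200.6085) ✓

r = 50, L = 246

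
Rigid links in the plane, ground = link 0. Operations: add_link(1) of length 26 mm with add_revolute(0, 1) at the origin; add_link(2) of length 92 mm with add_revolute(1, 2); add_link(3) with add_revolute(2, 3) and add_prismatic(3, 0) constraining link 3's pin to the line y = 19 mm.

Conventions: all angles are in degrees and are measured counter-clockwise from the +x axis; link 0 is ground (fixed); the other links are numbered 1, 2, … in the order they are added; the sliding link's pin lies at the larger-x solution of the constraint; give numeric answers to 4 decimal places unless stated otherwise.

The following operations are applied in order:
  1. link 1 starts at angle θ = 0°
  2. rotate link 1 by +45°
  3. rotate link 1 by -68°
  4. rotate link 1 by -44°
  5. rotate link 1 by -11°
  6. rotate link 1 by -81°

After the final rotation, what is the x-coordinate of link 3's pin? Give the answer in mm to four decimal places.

geometry: r = 26 mm, L = 92 mm, e = 19 mm; θ starts at 0°
rotate link 1 by +45°: θ ← 0° +45° = 45°
rotate link 1 by -68°: θ ← 45° -68° = -23°
rotate link 1 by -44°: θ ← -23° -44° = -67°
rotate link 1 by -11°: θ ← -67° -11° = -78°
rotate link 1 by -81°: θ ← -78° -81° = -159°
crank pin P = (r cos θ, r sin θ) = (-24.273091, -9.317567)
h = r sin θ − e = -9.317567 − 19 = -28.317567
x = r cos θ + √(L² − h²) = -24.273091 + 87.533510 = 63.260419

63.2604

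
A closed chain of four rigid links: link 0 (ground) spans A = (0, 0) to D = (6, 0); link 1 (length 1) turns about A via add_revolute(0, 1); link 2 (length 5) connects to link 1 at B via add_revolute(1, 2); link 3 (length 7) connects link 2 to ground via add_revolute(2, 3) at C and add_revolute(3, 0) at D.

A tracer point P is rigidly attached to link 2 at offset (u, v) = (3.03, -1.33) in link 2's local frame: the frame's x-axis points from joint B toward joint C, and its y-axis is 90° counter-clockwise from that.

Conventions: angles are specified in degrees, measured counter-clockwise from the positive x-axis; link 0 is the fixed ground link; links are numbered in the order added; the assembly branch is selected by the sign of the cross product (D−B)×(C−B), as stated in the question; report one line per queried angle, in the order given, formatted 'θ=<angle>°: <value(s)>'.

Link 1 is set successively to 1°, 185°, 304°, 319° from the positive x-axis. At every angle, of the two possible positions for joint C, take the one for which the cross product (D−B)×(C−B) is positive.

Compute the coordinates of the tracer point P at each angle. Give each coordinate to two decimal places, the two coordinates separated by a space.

A=(0,0), D=(6.00,0)
θ=1°: B = A + 1.00·(cos1°, sin1°) = (0.9998, 0.0175)
θ=1°: |BD| = 5.0002
θ=1°: circle(B,5.00) ∩ circle(D,7.00): a=0.1002, h=4.9990
θ=1°:   candidates: C₊=(1.1175,5.0161) cross=24.996; C₋=(1.0826,-4.9819) cross=-24.996
θ=1°:   branch + wants cross > 0 → take C=(1.1175,5.0161) (cross=24.996)
θ=1°: ex = (C−B)/|BC| = (0.0235,0.9997); ey = (-0.9997,0.0235)
θ=1°: P = B + 3.03·ex + -1.33·ey = (2.4008,3.0153)
θ=185°: B = A + 1.00·(cos185°, sin185°) = (-0.9962, -0.0872)
θ=185°: |BD| = 6.9967
θ=185°: circle(B,5.00) ∩ circle(D,7.00): a=1.7833, h=4.6712
θ=185°:   candidates: C₊=(0.7288,4.6059) cross=32.683; C₋=(0.8451,-4.7358) cross=-32.683
θ=185°:   branch + wants cross > 0 → take C=(0.7288,4.6059) (cross=32.683)
θ=185°: ex = (C−B)/|BC| = (0.3450,0.9386); ey = (-0.9386,0.3450)
θ=185°: P = B + 3.03·ex + -1.33·ey = (1.2975,2.2980)
θ=304°: B = A + 1.00·(cos304°, sin304°) = (0.5592, -0.8290)
θ=304°: |BD| = 5.5036
θ=304°: circle(B,5.00) ∩ circle(D,7.00): a=0.5714, h=4.9672
θ=304°:   candidates: C₊=(0.3758,4.1676) cross=27.338; C₋=(1.8723,-5.6535) cross=-27.338
θ=304°:   branch + wants cross > 0 → take C=(0.3758,4.1676) (cross=27.338)
θ=304°: ex = (C−B)/|BC| = (-0.0367,0.9993); ey = (-0.9993,-0.0367)
θ=304°: P = B + 3.03·ex + -1.33·ey = (1.7772,2.2477)
θ=319°: B = A + 1.00·(cos319°, sin319°) = (0.7547, -0.6561)
θ=319°: |BD| = 5.2862
θ=319°: circle(B,5.00) ∩ circle(D,7.00): a=0.3730, h=4.9861
θ=319°:   candidates: C₊=(0.5060,4.3378) cross=26.357; C₋=(1.7436,-5.5573) cross=-26.357
θ=319°:   branch + wants cross > 0 → take C=(0.5060,4.3378) (cross=26.357)
θ=319°: ex = (C−B)/|BC| = (-0.0497,0.9988); ey = (-0.9988,-0.0497)
θ=319°: P = B + 3.03·ex + -1.33·ey = (1.9324,2.4363)

θ=1°: 2.40 3.02
θ=185°: 1.30 2.30
θ=304°: 1.78 2.25
θ=319°: 1.93 2.44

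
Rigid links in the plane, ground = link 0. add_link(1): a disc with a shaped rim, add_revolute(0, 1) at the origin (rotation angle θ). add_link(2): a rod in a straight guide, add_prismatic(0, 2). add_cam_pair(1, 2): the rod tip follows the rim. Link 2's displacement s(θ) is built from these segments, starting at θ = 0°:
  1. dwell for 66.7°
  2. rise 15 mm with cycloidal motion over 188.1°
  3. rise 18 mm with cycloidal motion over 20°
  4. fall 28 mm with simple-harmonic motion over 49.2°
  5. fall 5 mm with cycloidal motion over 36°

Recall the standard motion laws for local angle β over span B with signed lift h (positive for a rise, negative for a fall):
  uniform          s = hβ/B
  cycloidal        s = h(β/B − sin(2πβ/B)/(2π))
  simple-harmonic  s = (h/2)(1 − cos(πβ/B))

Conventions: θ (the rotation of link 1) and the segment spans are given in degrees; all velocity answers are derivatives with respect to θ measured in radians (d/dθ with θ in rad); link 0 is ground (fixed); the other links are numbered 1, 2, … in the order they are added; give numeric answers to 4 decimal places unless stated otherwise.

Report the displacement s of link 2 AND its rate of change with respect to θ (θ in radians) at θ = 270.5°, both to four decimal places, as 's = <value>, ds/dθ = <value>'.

segment 1 (0° to 66.7°, dwell): s unchanged at 0.0000
segment 2 (66.7° to 254.8°, cycloidal, h = 15) is passed completely: s = 0.0000 + (15) = 15.0000
θ = 270.5° falls in segment 3 (254.8° to 274.8°, cycloidal, h = 18): β = 270.5 − 254.8 = 15.7°, B = 20°; Δs = 18·(0.7850 − sin(2π·0.7850)/(2π)) = 16.9258; s = 15.0000 + 16.9258 = 31.9258
velocity in seg [254.8°–274.8°] (cycloidal), θ in radians: β = 15.7° = 0.2740 rad, B = 20° = 0.3491 rad; ds/dθ = (h/B)(1 − cos(2πβ/B)) = (18/0.3491)(1 − cos(2π·0.7850)) = 40.317383 mm/rad

s = 31.9258, ds/dθ = 40.3174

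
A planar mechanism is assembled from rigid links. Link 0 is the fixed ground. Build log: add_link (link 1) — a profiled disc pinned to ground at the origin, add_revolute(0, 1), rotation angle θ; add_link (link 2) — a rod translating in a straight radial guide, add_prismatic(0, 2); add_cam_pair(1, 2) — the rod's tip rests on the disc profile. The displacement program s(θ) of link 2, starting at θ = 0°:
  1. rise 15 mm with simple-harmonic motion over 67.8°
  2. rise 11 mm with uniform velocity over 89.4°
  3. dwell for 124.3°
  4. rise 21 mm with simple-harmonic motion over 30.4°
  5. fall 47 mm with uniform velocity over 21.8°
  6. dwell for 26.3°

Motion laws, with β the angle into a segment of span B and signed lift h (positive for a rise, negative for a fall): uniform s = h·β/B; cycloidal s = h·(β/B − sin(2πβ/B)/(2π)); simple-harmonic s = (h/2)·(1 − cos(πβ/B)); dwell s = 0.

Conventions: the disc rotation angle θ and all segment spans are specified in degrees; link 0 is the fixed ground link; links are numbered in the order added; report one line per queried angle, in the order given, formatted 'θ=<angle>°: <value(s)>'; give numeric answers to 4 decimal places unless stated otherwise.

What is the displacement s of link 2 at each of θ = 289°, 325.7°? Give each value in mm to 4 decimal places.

seg 1 [0°–67.8°] simple-harmonic, h=15: full span → s += 15 → s = 15.0000
seg 2 [67.8°–157.2°] uniform, h=11: full span → s += 11 → s = 26.0000
seg 3 [157.2°–281.5°] dwell: s stays 26.0000
seg 4 [281.5°–311.9°] simple-harmonic, h=21: θ=289° here. β=7.5, B=30.4. 21/2·(1 − cos(π·0.2467)) = 2.9990 → s = 28.9990
seg 4 [281.5°–311.9°] simple-harmonic, h=21: full span → s += 21 → s = 47.0000
seg 5 [311.9°–333.7°] uniform, h=-47: θ=325.7° here. β=13.8, B=21.8. -47·13.8/21.8 = -29.7523 → s = 17.2477

θ=289°: 28.9990
θ=325.7°: 17.2477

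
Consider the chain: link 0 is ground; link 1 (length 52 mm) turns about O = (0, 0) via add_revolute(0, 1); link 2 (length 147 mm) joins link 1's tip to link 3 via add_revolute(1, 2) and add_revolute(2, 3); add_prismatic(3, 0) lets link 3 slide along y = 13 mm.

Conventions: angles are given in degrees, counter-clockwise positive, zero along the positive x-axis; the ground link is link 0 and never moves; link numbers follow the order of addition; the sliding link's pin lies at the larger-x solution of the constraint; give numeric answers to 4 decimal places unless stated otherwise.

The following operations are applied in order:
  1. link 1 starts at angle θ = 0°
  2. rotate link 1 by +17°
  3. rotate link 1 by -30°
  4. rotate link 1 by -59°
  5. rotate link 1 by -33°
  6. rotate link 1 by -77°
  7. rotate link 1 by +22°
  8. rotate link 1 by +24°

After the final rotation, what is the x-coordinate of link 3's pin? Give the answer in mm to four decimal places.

geometry: r = 52 mm, L = 147 mm, e = 13 mm; θ starts at 0°
rotate link 1 by +17°: θ ← 0° +17° = 17°
rotate link 1 by -30°: θ ← 17° -30° = -13°
rotate link 1 by -59°: θ ← -13° -59° = -72°
rotate link 1 by -33°: θ ← -72° -33° = -105°
rotate link 1 by -77°: θ ← -105° -77° = -182°
rotate link 1 by +22°: θ ← -182° +22° = -160°
rotate link 1 by +24°: θ ← -160° +24° = -136°
crank pin P = (r cos θ, r sin θ) = (-37.405670, -36.122235)
h = r sin θ − e = -36.122235 − 13 = -49.122235
x = r cos θ + √(L² − h²) = -37.405670 + 138.549652 = 101.143982

101.1440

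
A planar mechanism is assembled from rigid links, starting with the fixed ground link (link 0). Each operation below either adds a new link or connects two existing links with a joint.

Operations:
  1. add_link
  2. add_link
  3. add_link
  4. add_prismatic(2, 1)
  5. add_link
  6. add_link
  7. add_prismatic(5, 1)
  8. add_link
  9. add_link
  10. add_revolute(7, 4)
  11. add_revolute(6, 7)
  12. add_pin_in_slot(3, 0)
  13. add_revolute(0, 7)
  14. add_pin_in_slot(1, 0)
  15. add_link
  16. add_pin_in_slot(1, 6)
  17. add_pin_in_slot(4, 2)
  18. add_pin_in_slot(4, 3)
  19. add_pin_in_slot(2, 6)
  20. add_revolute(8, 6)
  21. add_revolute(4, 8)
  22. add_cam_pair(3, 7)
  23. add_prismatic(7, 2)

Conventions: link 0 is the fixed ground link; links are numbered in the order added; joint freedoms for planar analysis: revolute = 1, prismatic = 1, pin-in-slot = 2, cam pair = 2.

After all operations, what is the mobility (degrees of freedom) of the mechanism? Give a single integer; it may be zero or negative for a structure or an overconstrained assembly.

ground; <1,0,0>
#1 <2,0,0>
#2 <3,0,0>
#3 <4,0,0>
P:2↔1 J1 <4,1,0>
#4 <5,1,0>
#5 <6,1,0>
P:5↔1 J1 <6,2,0>
#6 <7,2,0>
#7 <8,2,0>
R:7↔4 J1 <8,3,0>
R:6↔7 J1 <8,4,0>
PS:3↔0 J2 <8,4,1>
R:0↔7 J1 <8,5,1>
PS:1↔0 J2 <8,5,2>
#8 <9,5,2>
PS:1↔6 J2 <9,5,3>
PS:4↔2 J2 <9,5,4>
PS:4↔3 J2 <9,5,5>
PS:2↔6 J2 <9,5,6>
R:8↔6 J1 <9,6,6>
R:4↔8 J1 <9,7,6>
C:3↔7 J2 <9,7,7>
P:7↔2 J1 <9,8,7>
3×8 − 2×8 − 1×7 = 1

M = 1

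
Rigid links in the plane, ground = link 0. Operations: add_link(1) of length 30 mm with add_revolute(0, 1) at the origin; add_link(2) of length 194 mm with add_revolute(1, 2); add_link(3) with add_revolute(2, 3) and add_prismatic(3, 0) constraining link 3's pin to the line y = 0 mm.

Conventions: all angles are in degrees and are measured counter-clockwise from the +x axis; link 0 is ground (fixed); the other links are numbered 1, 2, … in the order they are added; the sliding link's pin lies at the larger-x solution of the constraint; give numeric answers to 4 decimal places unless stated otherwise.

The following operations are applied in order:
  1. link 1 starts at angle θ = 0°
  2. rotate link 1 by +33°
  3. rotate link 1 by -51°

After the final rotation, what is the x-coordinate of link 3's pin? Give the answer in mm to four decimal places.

geometry: r = 30 mm, L = 194 mm, e = 0 mm; θ starts at 0°
rotate link 1 by +33°: θ ← 0° +33° = 33°
rotate link 1 by -51°: θ ← 33° -51° = -18°
crank pin P = (r cos θ, r sin θ) = (28.531695, -9.270510)
h = r sin θ − e = -9.270510 − 0 = -9.270510
x = r cos θ + √(L² − h²) = 28.531695 + 193.778372 = 222.310068

222.3101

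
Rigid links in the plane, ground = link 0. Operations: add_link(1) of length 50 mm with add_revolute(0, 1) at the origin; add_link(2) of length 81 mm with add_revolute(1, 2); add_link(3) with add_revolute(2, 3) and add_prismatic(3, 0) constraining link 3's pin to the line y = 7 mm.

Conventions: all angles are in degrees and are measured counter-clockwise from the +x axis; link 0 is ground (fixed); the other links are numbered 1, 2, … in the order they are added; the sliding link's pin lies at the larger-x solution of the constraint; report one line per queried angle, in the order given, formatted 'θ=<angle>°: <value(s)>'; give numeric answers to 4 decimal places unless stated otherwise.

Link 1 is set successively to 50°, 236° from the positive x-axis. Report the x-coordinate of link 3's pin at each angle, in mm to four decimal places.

geometry: r = 50 mm, L = 81 mm, e = 7 mm
θ=50°: crank pin P = (r cos θ, r sin θ) = (32.139380, 38.302222)
θ=50°: h = r sin θ − e = 38.302222 − 7 = 31.302222
θ=50°: x = r cos θ + √(L² − h²) = 32.139380 + 74.707235 = 106.846615
θ=236°: crank pin P = (r cos θ, r sin θ) = (-27.959645, -41.451879)
θ=236°: h = r sin θ − e = -41.451879 − 7 = -48.451879
θ=236°: x = r cos θ + √(L² − h²) = -27.959645 + 64.910827 = 36.951182

θ=50°: 106.8466
θ=236°: 36.9512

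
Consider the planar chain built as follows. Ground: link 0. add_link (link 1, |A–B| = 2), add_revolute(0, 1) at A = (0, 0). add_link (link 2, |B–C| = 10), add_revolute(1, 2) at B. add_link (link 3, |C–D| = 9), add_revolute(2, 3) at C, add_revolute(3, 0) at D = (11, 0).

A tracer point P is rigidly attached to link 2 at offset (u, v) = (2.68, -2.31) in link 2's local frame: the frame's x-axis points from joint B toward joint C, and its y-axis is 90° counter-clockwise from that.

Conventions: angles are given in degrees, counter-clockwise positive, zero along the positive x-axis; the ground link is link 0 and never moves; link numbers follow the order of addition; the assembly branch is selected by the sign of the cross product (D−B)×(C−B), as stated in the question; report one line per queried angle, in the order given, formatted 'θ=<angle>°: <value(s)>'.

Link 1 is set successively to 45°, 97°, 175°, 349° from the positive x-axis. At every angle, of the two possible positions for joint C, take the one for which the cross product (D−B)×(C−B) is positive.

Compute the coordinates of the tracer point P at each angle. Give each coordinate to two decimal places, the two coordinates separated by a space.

A=(0,0), D=(11.00,0)
θ=45°: B = A + 2.00·(cos45°, sin45°) = (1.4142, 1.4142)
θ=45°: |BD| = 9.6895
θ=45°: circle(B,10.00) ∩ circle(D,9.00): a=5.8252, h=8.1282
θ=45°:   candidates: C₊=(8.3634,8.6051) cross=78.758; C₋=(5.9907,-7.4771) cross=-78.758
θ=45°:   branch + wants cross > 0 → take C=(8.3634,8.6051) (cross=78.758)
θ=45°: ex = (C−B)/|BC| = (0.6949,0.7191); ey = (-0.7191,0.6949)
θ=45°: P = B + 2.68·ex + -2.31·ey = (4.9377,1.7361)
θ=97°: B = A + 2.00·(cos97°, sin97°) = (-0.2437, 1.9851)
θ=97°: |BD| = 11.4176
θ=97°: circle(B,10.00) ∩ circle(D,9.00): a=6.5409, h=7.5642
θ=97°:   candidates: C₊=(7.5126,8.2969) cross=86.365; C₋=(4.8824,-6.6011) cross=-86.365
θ=97°:   branch + wants cross > 0 → take C=(7.5126,8.2969) (cross=86.365)
θ=97°: ex = (C−B)/|BC| = (0.7756,0.6312); ey = (-0.6312,0.7756)
θ=97°: P = B + 2.68·ex + -2.31·ey = (3.2930,1.8849)
θ=175°: B = A + 2.00·(cos175°, sin175°) = (-1.9924, 0.1743)
θ=175°: |BD| = 12.9936
θ=175°: circle(B,10.00) ∩ circle(D,9.00): a=7.2279, h=6.9107
θ=175°:   candidates: C₊=(5.3276,6.9874) cross=89.794; C₋=(5.1422,-6.8327) cross=-89.794
θ=175°:   branch + wants cross > 0 → take C=(5.3276,6.9874) (cross=89.794)
θ=175°: ex = (C−B)/|BC| = (0.7320,0.6813); ey = (-0.6813,0.7320)
θ=175°: P = B + 2.68·ex + -2.31·ey = (1.5432,0.3093)
θ=349°: B = A + 2.00·(cos349°, sin349°) = (1.9633, -0.3816)
θ=349°: |BD| = 9.0448
θ=349°: circle(B,10.00) ∩ circle(D,9.00): a=5.5727, h=8.3033
θ=349°:   candidates: C₊=(7.1807,8.1494) cross=75.102; C₋=(7.8814,-8.4424) cross=-75.102
θ=349°:   branch + wants cross > 0 → take C=(7.1807,8.1494) (cross=75.102)
θ=349°: ex = (C−B)/|BC| = (0.5217,0.8531); ey = (-0.8531,0.5217)
θ=349°: P = B + 2.68·ex + -2.31·ey = (5.3322,0.6995)

θ=45°: 4.94 1.74
θ=97°: 3.29 1.88
θ=175°: 1.54 0.31
θ=349°: 5.33 0.70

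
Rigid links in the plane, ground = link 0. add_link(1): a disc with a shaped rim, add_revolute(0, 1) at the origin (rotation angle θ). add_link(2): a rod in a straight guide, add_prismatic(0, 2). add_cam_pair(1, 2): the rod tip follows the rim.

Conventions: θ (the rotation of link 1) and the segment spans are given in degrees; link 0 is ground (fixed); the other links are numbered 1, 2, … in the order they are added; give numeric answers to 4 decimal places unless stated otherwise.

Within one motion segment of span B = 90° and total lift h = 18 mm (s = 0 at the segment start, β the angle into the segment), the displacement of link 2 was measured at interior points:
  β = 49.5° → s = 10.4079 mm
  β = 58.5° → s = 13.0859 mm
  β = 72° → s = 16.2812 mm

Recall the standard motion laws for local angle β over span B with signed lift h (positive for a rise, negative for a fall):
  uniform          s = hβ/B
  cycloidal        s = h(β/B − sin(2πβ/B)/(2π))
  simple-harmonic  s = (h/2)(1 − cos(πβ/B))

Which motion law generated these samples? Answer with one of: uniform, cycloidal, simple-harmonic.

candidates at β/B = r: uniform s = h·r (linear in β); cycloidal s = h·(r − sin(2πr)/(2π)); simple-harmonic s = (h/2)(1 − cos(πr))
β=49.5°: printed 10.4079 | uniform 9.9000, cycloidal 10.7853, simple-harmonic 10.4079
β=58.5°: printed 13.0859 | uniform 11.7000, cycloidal 14.0177, simple-harmonic 13.0859
β=72°: printed 16.2812 | uniform 14.4000, cycloidal 17.1246, simple-harmonic 16.2812
only one law matches every sample → simple-harmonic

simple-harmonic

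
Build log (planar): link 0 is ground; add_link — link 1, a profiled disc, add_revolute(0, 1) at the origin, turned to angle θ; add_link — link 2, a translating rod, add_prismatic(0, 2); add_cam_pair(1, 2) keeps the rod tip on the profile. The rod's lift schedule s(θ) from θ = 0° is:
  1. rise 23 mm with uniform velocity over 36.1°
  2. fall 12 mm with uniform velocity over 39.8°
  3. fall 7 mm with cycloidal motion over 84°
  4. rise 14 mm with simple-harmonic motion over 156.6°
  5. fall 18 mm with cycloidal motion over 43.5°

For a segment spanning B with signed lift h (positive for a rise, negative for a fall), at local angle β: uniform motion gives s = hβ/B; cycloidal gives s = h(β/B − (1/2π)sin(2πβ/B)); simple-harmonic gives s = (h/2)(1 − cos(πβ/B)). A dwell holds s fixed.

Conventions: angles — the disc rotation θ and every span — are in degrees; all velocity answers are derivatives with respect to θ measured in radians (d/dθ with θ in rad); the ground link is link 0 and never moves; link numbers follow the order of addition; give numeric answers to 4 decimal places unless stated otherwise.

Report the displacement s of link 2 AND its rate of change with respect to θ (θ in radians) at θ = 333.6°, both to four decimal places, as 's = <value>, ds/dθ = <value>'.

seg 1 [0°–36.1°] uniform, h=23: full span → s += 23 → s = 23.0000
seg 2 [36.1°–75.9°] uniform, h=-12: full span → s += -12 → s = 11.0000
seg 3 [75.9°–159.9°] cycloidal, h=-7: full span → s += -7 → s = 4.0000
seg 4 [159.9°–316.5°] simple-harmonic, h=14: full span → s += 14 → s = 18.0000
seg 5 [316.5°–360°] cycloidal, h=-18: θ=333.6° here. β=17.1, B=43.5. -18·(0.3931 − sin(2π·0.3931)/(2π)) = -5.2932 → s = 12.7068
velocity in seg [316.5°–360°] (cycloidal), θ in radians: β = 17.1° = 0.2985 rad, B = 43.5° = 0.7592 rad; ds/dθ = (h/B)(1 − cos(2πβ/B)) = ((-18)/0.7592)(1 − cos(2π·0.3931)) = -42.267581 mm/rad

s = 12.7068, ds/dθ = -42.2676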